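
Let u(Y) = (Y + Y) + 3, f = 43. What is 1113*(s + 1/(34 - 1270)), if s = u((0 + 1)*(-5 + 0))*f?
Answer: -138025727/412 ≈ -3.3501e+5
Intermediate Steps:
u(Y) = 3 + 2*Y (u(Y) = 2*Y + 3 = 3 + 2*Y)
s = -301 (s = (3 + 2*((0 + 1)*(-5 + 0)))*43 = (3 + 2*(1*(-5)))*43 = (3 + 2*(-5))*43 = (3 - 10)*43 = -7*43 = -301)
1113*(s + 1/(34 - 1270)) = 1113*(-301 + 1/(34 - 1270)) = 1113*(-301 + 1/(-1236)) = 1113*(-301 - 1/1236) = 1113*(-372037/1236) = -138025727/412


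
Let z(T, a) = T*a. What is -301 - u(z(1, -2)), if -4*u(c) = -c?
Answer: -601/2 ≈ -300.50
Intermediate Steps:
u(c) = c/4 (u(c) = -(-1)*c/4 = c/4)
-301 - u(z(1, -2)) = -301 - 1*(-2)/4 = -301 - (-2)/4 = -301 - 1*(-½) = -301 + ½ = -601/2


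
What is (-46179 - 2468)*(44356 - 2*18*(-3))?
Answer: -2163040208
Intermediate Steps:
(-46179 - 2468)*(44356 - 2*18*(-3)) = -48647*(44356 - 36*(-3)) = -48647*(44356 + 108) = -48647*44464 = -2163040208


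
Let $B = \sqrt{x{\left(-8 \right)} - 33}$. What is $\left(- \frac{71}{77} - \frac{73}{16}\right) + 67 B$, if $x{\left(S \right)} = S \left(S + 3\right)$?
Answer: $- \frac{6757}{1232} + 67 \sqrt{7} \approx 171.78$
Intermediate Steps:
$x{\left(S \right)} = S \left(3 + S\right)$
$B = \sqrt{7}$ ($B = \sqrt{- 8 \left(3 - 8\right) - 33} = \sqrt{\left(-8\right) \left(-5\right) - 33} = \sqrt{40 - 33} = \sqrt{7} \approx 2.6458$)
$\left(- \frac{71}{77} - \frac{73}{16}\right) + 67 B = \left(- \frac{71}{77} - \frac{73}{16}\right) + 67 \sqrt{7} = - \frac{6757}{1232} + 67 \sqrt{7}$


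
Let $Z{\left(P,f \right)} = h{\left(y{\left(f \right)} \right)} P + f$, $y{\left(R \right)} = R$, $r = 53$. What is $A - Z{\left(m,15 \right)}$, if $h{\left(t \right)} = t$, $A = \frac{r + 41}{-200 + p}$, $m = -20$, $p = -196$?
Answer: $\frac{56383}{198} \approx 284.76$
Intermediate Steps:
$A = - \frac{47}{198}$ ($A = \frac{53 + 41}{-200 - 196} = \frac{94}{-396} = 94 \left(- \frac{1}{396}\right) = - \frac{47}{198} \approx -0.23737$)
$Z{\left(P,f \right)} = f + P f$ ($Z{\left(P,f \right)} = f P + f = P f + f = f + P f$)
$A - Z{\left(m,15 \right)} = - \frac{47}{198} - 15 \left(1 - 20\right) = - \frac{47}{198} - 15 \left(-19\right) = - \frac{47}{198} - -285 = - \frac{47}{198} + 285 = \frac{56383}{198}$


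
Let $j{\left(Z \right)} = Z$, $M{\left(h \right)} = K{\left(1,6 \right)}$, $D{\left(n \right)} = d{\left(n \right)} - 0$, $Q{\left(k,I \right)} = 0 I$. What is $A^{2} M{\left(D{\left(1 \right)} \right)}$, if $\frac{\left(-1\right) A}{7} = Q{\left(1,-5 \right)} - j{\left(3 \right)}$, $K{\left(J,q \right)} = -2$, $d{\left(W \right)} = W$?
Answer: $-882$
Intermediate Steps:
$Q{\left(k,I \right)} = 0$
$D{\left(n \right)} = n$ ($D{\left(n \right)} = n - 0 = n + 0 = n$)
$M{\left(h \right)} = -2$
$A = 21$ ($A = - 7 \left(0 - 3\right) = \left(-7\right) \left(-3\right) = 21$)
$A^{2} M{\left(D{\left(1 \right)} \right)} = 21^{2} \left(-2\right) = 441 \left(-2\right) = -882$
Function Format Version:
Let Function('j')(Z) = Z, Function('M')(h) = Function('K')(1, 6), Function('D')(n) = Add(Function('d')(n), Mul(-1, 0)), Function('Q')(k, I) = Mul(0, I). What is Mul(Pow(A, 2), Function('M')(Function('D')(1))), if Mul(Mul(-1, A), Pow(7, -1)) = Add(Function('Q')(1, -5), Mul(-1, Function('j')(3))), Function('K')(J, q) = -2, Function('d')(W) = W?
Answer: -882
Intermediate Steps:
Function('Q')(k, I) = 0
Function('D')(n) = n (Function('D')(n) = Add(n, Mul(-1, 0)) = Add(n, 0) = n)
Function('M')(h) = -2
A = 21 (A = Mul(-7, Add(0, Mul(-1, 3))) = Mul(-7, Add(0, -3)) = Mul(-7, -3) = 21)
Mul(Pow(A, 2), Function('M')(Function('D')(1))) = Mul(Pow(21, 2), -2) = Mul(441, -2) = -882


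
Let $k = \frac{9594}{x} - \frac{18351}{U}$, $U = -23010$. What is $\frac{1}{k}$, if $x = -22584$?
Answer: $\frac{14434940}{5380029} \approx 2.6831$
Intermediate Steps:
$k = \frac{5380029}{14434940}$ ($k = \frac{9594}{-22584} - \frac{18351}{-23010} = 9594 \left(- \frac{1}{22584}\right) - - \frac{6117}{7670} = - \frac{1599}{3764} + \frac{6117}{7670} = \frac{5380029}{14434940} \approx 0.37271$)
$\frac{1}{k} = \frac{1}{\frac{5380029}{14434940}} = \frac{14434940}{5380029}$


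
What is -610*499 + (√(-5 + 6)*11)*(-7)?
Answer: -304467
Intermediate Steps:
-610*499 + (√(-5 + 6)*11)*(-7) = -304390 + (√1*11)*(-7) = -304390 + (1*11)*(-7) = -304390 + 11*(-7) = -304390 - 77 = -304467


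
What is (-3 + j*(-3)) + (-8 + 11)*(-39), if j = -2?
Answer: -114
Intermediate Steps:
(-3 + j*(-3)) + (-8 + 11)*(-39) = (-3 - 2*(-3)) + (-8 + 11)*(-39) = (-3 + 6) + 3*(-39) = 3 - 117 = -114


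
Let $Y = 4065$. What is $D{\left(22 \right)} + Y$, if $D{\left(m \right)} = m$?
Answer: $4087$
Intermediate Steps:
$D{\left(22 \right)} + Y = 22 + 4065 = 4087$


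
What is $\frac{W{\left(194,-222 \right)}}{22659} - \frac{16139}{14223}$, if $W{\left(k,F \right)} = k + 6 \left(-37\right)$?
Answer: $- \frac{17432945}{15346617} \approx -1.1359$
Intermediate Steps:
$W{\left(k,F \right)} = -222 + k$ ($W{\left(k,F \right)} = k - 222 = -222 + k$)
$\frac{W{\left(194,-222 \right)}}{22659} - \frac{16139}{14223} = \frac{-222 + 194}{22659} - \frac{16139}{14223} = \left(-28\right) \frac{1}{22659} - \frac{16139}{14223} = - \frac{4}{3237} - \frac{16139}{14223} = - \frac{17432945}{15346617}$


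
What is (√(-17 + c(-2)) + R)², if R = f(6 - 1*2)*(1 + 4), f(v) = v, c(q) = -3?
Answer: 380 + 80*I*√5 ≈ 380.0 + 178.89*I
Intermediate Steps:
R = 20 (R = (6 - 1*2)*(1 + 4) = (6 - 2)*5 = 4*5 = 20)
(√(-17 + c(-2)) + R)² = (√(-17 - 3) + 20)² = (√(-20) + 20)² = (2*I*√5 + 20)² = (20 + 2*I*√5)²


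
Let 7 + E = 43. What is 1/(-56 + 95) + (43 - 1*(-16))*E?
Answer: 82837/39 ≈ 2124.0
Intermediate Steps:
E = 36 (E = -7 + 43 = 36)
1/(-56 + 95) + (43 - 1*(-16))*E = 1/(-56 + 95) + (43 - 1*(-16))*36 = 1/39 + (43 + 16)*36 = 1/39 + 59*36 = 1/39 + 2124 = 82837/39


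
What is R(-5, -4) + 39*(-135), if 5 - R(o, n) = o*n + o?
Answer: -5275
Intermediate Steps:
R(o, n) = 5 - o - n*o (R(o, n) = 5 - (o*n + o) = 5 - (n*o + o) = 5 - (o + n*o) = 5 + (-o - n*o) = 5 - o - n*o)
R(-5, -4) + 39*(-135) = (5 - 1*(-5) - 1*(-4)*(-5)) + 39*(-135) = (5 + 5 - 20) - 5265 = -10 - 5265 = -5275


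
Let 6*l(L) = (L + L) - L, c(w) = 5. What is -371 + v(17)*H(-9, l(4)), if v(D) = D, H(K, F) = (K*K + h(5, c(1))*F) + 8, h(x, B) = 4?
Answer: 3562/3 ≈ 1187.3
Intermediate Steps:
l(L) = L/6 (l(L) = ((L + L) - L)/6 = (2*L - L)/6 = L/6)
H(K, F) = 8 + K**2 + 4*F (H(K, F) = (K*K + 4*F) + 8 = (K**2 + 4*F) + 8 = 8 + K**2 + 4*F)
-371 + v(17)*H(-9, l(4)) = -371 + 17*(8 + (-9)**2 + 4*((1/6)*4)) = -371 + 17*(8 + 81 + 4*(2/3)) = -371 + 17*(8 + 81 + 8/3) = -371 + 17*(275/3) = -371 + 4675/3 = 3562/3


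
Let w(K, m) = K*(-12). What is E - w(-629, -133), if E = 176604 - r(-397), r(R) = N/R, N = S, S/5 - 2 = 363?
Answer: 67117057/397 ≈ 1.6906e+5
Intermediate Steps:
S = 1825 (S = 10 + 5*363 = 10 + 1815 = 1825)
N = 1825
w(K, m) = -12*K
r(R) = 1825/R
E = 70113613/397 (E = 176604 - 1825/(-397) = 176604 - 1825*(-1)/397 = 176604 - 1*(-1825/397) = 176604 + 1825/397 = 70113613/397 ≈ 1.7661e+5)
E - w(-629, -133) = 70113613/397 - (-12)*(-629) = 70113613/397 - 1*7548 = 70113613/397 - 7548 = 67117057/397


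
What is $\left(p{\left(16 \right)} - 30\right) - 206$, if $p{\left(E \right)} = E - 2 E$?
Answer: $-252$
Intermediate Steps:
$p{\left(E \right)} = - E$
$\left(p{\left(16 \right)} - 30\right) - 206 = \left(\left(-1\right) 16 - 30\right) - 206 = \left(-16 - 30\right) - 206 = -46 - 206 = -252$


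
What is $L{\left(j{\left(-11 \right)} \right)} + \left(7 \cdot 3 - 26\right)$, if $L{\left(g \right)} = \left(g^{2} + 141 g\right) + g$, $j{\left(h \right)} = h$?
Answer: $-1446$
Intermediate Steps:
$L{\left(g \right)} = g^{2} + 142 g$
$L{\left(j{\left(-11 \right)} \right)} + \left(7 \cdot 3 - 26\right) = - 11 \left(142 - 11\right) + \left(7 \cdot 3 - 26\right) = \left(-11\right) 131 + \left(21 - 26\right) = -1441 - 5 = -1446$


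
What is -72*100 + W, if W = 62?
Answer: -7138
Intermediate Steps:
-72*100 + W = -72*100 + 62 = -7200 + 62 = -7138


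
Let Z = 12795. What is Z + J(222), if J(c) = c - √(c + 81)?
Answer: 13017 - √303 ≈ 13000.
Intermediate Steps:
J(c) = c - √(81 + c)
Z + J(222) = 12795 + (222 - √(81 + 222)) = 12795 + (222 - √303) = 13017 - √303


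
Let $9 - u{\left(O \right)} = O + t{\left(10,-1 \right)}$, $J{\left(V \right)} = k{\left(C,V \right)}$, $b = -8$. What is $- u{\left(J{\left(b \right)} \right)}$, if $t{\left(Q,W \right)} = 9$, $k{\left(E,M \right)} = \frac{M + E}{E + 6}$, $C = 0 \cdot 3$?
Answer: $- \frac{4}{3} \approx -1.3333$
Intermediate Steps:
$C = 0$
$k{\left(E,M \right)} = \frac{E + M}{6 + E}$
$J{\left(V \right)} = \frac{V}{6}$ ($J{\left(V \right)} = \frac{0 + V}{6 + 0} = \frac{V}{6}$)
$u{\left(O \right)} = - O$ ($u{\left(O \right)} = 9 - \left(O + 9\right) = 9 - \left(9 + O\right) = - O$)
$- u{\left(J{\left(b \right)} \right)} = - \left(-1\right) \frac{1}{6} \left(-8\right) = - \frac{\left(-1\right) \left(-4\right)}{3} = \left(-1\right) \frac{4}{3} = - \frac{4}{3}$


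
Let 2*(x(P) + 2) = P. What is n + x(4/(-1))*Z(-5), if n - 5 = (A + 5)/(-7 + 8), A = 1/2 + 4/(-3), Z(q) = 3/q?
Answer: 347/30 ≈ 11.567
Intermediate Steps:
x(P) = -2 + P/2
A = -5/6 (A = 1*(1/2) + 4*(-1/3) = 1/2 - 4/3 = -5/6 ≈ -0.83333)
n = 55/6 (n = 5 + (-5/6 + 5)/(-7 + 8) = 5 + (25/6)/1 = 5 + (25/6)*1 = 5 + 25/6 = 55/6 ≈ 9.1667)
n + x(4/(-1))*Z(-5) = 55/6 + (-2 + (4/(-1))/2)*(3/(-5)) = 55/6 + (-2 + (4*(-1))/2)*(3*(-1/5)) = 55/6 + (-2 + (1/2)*(-4))*(-3/5) = 55/6 + (-2 - 2)*(-3/5) = 55/6 - 4*(-3/5) = 55/6 + 12/5 = 347/30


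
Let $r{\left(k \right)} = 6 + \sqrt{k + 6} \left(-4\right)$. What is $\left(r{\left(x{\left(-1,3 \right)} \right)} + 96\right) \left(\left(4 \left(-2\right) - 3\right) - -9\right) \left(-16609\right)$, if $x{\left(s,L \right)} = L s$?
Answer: $3388236 - 132872 \sqrt{3} \approx 3.1581 \cdot 10^{6}$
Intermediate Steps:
$r{\left(k \right)} = 6 - 4 \sqrt{6 + k}$ ($r{\left(k \right)} = 6 + \sqrt{6 + k} \left(-4\right) = 6 - 4 \sqrt{6 + k}$)
$\left(r{\left(x{\left(-1,3 \right)} \right)} + 96\right) \left(\left(4 \left(-2\right) - 3\right) - -9\right) \left(-16609\right) = \left(\left(6 - 4 \sqrt{6 + 3 \left(-1\right)}\right) + 96\right) \left(\left(4 \left(-2\right) - 3\right) - -9\right) \left(-16609\right) = \left(\left(6 - 4 \sqrt{6 - 3}\right) + 96\right) \left(\left(-8 - 3\right) + \left(-32 + 41\right)\right) \left(-16609\right) = \left(\left(6 - 4 \sqrt{3}\right) + 96\right) \left(-11 + 9\right) \left(-16609\right) = \left(102 - 4 \sqrt{3}\right) \left(-2\right) \left(-16609\right) = \left(-204 + 8 \sqrt{3}\right) \left(-16609\right) = 3388236 - 132872 \sqrt{3}$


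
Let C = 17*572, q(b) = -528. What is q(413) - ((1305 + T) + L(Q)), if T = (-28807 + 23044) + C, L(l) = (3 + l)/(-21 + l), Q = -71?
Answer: -133279/23 ≈ -5794.7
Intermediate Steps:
C = 9724
L(l) = (3 + l)/(-21 + l)
T = 3961 (T = (-28807 + 23044) + 9724 = -5763 + 9724 = 3961)
q(413) - ((1305 + T) + L(Q)) = -528 - ((1305 + 3961) + (3 - 71)/(-21 - 71)) = -528 - (5266 - 68/(-92)) = -528 - (5266 - 1/92*(-68)) = -528 - (5266 + 17/23) = -528 - 1*121135/23 = -528 - 121135/23 = -133279/23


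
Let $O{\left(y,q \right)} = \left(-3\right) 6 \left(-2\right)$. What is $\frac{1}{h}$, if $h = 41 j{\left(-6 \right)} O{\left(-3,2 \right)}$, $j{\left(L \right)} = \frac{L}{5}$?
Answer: $- \frac{5}{8856} \approx -0.00056459$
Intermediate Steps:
$O{\left(y,q \right)} = 36$ ($O{\left(y,q \right)} = \left(-18\right) \left(-2\right) = 36$)
$j{\left(L \right)} = \frac{L}{5}$ ($j{\left(L \right)} = L \frac{1}{5} = \frac{L}{5}$)
$h = - \frac{8856}{5}$ ($h = 41 \cdot \frac{1}{5} \left(-6\right) 36 = 41 \left(- \frac{6}{5}\right) 36 = \left(- \frac{246}{5}\right) 36 = - \frac{8856}{5} \approx -1771.2$)
$\frac{1}{h} = \frac{1}{- \frac{8856}{5}} = - \frac{5}{8856}$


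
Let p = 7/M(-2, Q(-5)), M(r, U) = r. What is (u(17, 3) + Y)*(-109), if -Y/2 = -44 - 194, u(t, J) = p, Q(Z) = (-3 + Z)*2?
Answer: -103005/2 ≈ -51503.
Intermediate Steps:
Q(Z) = -6 + 2*Z
p = -7/2 (p = 7/(-2) = 7*(-½) = -7/2 ≈ -3.5000)
u(t, J) = -7/2
Y = 476 (Y = -2*(-44 - 194) = -2*(-238) = 476)
(u(17, 3) + Y)*(-109) = (-7/2 + 476)*(-109) = (945/2)*(-109) = -103005/2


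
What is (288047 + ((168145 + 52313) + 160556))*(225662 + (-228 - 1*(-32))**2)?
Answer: 176684290758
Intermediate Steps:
(288047 + ((168145 + 52313) + 160556))*(225662 + (-228 - 1*(-32))**2) = (288047 + (220458 + 160556))*(225662 + (-228 + 32)**2) = (288047 + 381014)*(225662 + (-196)**2) = 669061*(225662 + 38416) = 669061*264078 = 176684290758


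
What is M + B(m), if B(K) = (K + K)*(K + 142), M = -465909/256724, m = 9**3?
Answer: 326017962723/256724 ≈ 1.2699e+6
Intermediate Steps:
m = 729
M = -465909/256724 (M = -465909*1/256724 = -465909/256724 ≈ -1.8148)
B(K) = 2*K*(142 + K) (B(K) = (2*K)*(142 + K) = 2*K*(142 + K))
M + B(m) = -465909/256724 + 2*729*(142 + 729) = -465909/256724 + 2*729*871 = -465909/256724 + 1269918 = 326017962723/256724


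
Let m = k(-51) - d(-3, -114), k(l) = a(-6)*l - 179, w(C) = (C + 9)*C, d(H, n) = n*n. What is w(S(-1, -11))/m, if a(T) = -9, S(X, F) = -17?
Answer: -2/187 ≈ -0.010695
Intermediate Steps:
d(H, n) = n²
w(C) = C*(9 + C) (w(C) = (9 + C)*C = C*(9 + C))
k(l) = -179 - 9*l (k(l) = -9*l - 179 = -179 - 9*l)
m = -12716 (m = (-179 - 9*(-51)) - 1*(-114)² = (-179 + 459) - 1*12996 = 280 - 12996 = -12716)
w(S(-1, -11))/m = -17*(9 - 17)/(-12716) = -17*(-8)*(-1/12716) = 136*(-1/12716) = -2/187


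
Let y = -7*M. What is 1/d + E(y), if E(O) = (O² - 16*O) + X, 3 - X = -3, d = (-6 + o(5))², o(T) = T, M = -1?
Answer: -56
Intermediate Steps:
d = 1 (d = (-6 + 5)² = (-1)² = 1)
X = 6 (X = 3 - 1*(-3) = 3 + 3 = 6)
y = 7 (y = -7*(-1) = 7)
E(O) = 6 + O² - 16*O (E(O) = (O² - 16*O) + 6 = 6 + O² - 16*O)
1/d + E(y) = 1/1 + (6 + 7² - 16*7) = 1 + (6 + 49 - 112) = 1 - 57 = -56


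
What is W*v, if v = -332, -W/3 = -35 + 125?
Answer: 89640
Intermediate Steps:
W = -270 (W = -3*(-35 + 125) = -3*90 = -270)
W*v = -270*(-332) = 89640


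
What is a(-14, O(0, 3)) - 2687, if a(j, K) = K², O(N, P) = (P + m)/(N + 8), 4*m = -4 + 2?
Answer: -687847/256 ≈ -2686.9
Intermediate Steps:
m = -½ (m = (-4 + 2)/4 = (¼)*(-2) = -½ ≈ -0.50000)
O(N, P) = (-½ + P)/(8 + N) (O(N, P) = (P - ½)/(N + 8) = (-½ + P)/(8 + N))
a(-14, O(0, 3)) - 2687 = ((-½ + 3)/(8 + 0))² - 2687 = ((5/2)/8)² - 2687 = ((⅛)*(5/2))² - 2687 = (5/16)² - 2687 = 25/256 - 2687 = -687847/256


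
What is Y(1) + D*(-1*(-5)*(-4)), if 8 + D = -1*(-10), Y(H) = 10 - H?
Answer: -31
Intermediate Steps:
D = 2 (D = -8 - 1*(-10) = -8 + 10 = 2)
Y(1) + D*(-1*(-5)*(-4)) = (10 - 1*1) + 2*(-1*(-5)*(-4)) = (10 - 1) + 2*(5*(-4)) = 9 + 2*(-20) = 9 - 40 = -31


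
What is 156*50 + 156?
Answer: 7956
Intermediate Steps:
156*50 + 156 = 7800 + 156 = 7956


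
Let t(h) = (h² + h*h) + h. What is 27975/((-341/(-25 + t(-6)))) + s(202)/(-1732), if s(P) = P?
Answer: -993314791/295306 ≈ -3363.7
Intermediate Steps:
t(h) = h + 2*h² (t(h) = (h² + h²) + h = 2*h² + h = h + 2*h²)
27975/((-341/(-25 + t(-6)))) + s(202)/(-1732) = 27975/((-341/(-25 - 6*(1 + 2*(-6))))) + 202/(-1732) = 27975/((-341/(-25 - 6*(1 - 12)))) + 202*(-1/1732) = 27975/((-341/(-25 - 6*(-11)))) - 101/866 = 27975/((-341/(-25 + 66))) - 101/866 = 27975/((-341/41)) - 101/866 = 27975/(((1/41)*(-341))) - 101/866 = 27975/(-341/41) - 101/866 = 27975*(-41/341) - 101/866 = -1146975/341 - 101/866 = -993314791/295306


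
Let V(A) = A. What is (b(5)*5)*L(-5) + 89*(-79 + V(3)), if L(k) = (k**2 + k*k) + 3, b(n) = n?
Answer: -5439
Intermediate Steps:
L(k) = 3 + 2*k**2 (L(k) = (k**2 + k**2) + 3 = 2*k**2 + 3 = 3 + 2*k**2)
(b(5)*5)*L(-5) + 89*(-79 + V(3)) = (5*5)*(3 + 2*(-5)**2) + 89*(-79 + 3) = 25*(3 + 2*25) + 89*(-76) = 25*(3 + 50) - 6764 = 25*53 - 6764 = 1325 - 6764 = -5439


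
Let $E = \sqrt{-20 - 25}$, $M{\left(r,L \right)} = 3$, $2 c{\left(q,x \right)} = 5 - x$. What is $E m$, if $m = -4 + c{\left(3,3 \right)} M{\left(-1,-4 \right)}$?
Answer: $- 3 i \sqrt{5} \approx - 6.7082 i$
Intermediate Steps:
$c{\left(q,x \right)} = \frac{5}{2} - \frac{x}{2}$ ($c{\left(q,x \right)} = \frac{5 - x}{2} = \frac{5}{2} - \frac{x}{2}$)
$E = 3 i \sqrt{5}$ ($E = \sqrt{-45} = 3 i \sqrt{5} \approx 6.7082 i$)
$m = -1$ ($m = -4 + \left(\frac{5}{2} - \frac{3}{2}\right) 3 = -4 + 1 \cdot 3 = -4 + 3 = -1$)
$E m = 3 i \sqrt{5} \left(-1\right) = - 3 i \sqrt{5}$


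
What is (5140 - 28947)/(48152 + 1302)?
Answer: -23807/49454 ≈ -0.48140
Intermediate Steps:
(5140 - 28947)/(48152 + 1302) = -23807/49454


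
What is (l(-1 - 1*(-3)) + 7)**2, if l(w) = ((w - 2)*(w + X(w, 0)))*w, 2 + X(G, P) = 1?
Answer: 49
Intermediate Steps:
X(G, P) = -1 (X(G, P) = -2 + 1 = -1)
l(w) = w*(-1 + w)*(-2 + w) (l(w) = ((w - 2)*(w - 1))*w = ((-2 + w)*(-1 + w))*w = ((-1 + w)*(-2 + w))*w = w*(-1 + w)*(-2 + w))
(l(-1 - 1*(-3)) + 7)**2 = ((-1 - 1*(-3))*(2 + (-1 - 1*(-3))**2 - 3*(-1 - 1*(-3))) + 7)**2 = ((-1 + 3)*(2 + (-1 + 3)**2 - 3*(-1 + 3)) + 7)**2 = (2*(2 + 2**2 - 3*2) + 7)**2 = (2*(2 + 4 - 6) + 7)**2 = (2*0 + 7)**2 = (0 + 7)**2 = 7**2 = 49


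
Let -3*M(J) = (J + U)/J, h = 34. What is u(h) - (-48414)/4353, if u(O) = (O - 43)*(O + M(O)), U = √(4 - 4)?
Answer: -423515/1451 ≈ -291.88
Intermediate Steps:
U = 0 (U = √0 = 0)
M(J) = -⅓ (M(J) = -(J + 0)/(3*J) = -J/(3*J) = -⅓*1 = -⅓)
u(O) = (-43 + O)*(-⅓ + O) (u(O) = (O - 43)*(O - ⅓) = (-43 + O)*(-⅓ + O))
u(h) - (-48414)/4353 = (43/3 + 34² - 130/3*34) - (-48414)/4353 = (43/3 + 1156 - 4420/3) - (-48414)/4353 = -303 - 1*(-16138/1451) = -303 + 16138/1451 = -423515/1451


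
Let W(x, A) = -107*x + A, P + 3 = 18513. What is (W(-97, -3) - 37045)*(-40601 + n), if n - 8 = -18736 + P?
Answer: 1088601911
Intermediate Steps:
P = 18510 (P = -3 + 18513 = 18510)
W(x, A) = A - 107*x
n = -218 (n = 8 + (-18736 + 18510) = 8 - 226 = -218)
(W(-97, -3) - 37045)*(-40601 + n) = ((-3 - 107*(-97)) - 37045)*(-40601 - 218) = ((-3 + 10379) - 37045)*(-40819) = (10376 - 37045)*(-40819) = -26669*(-40819) = 1088601911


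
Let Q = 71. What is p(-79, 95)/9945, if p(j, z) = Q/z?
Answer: 71/944775 ≈ 7.5150e-5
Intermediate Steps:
p(j, z) = 71/z
p(-79, 95)/9945 = (71/95)/9945 = (71*(1/95))*(1/9945) = (71/95)*(1/9945) = 71/944775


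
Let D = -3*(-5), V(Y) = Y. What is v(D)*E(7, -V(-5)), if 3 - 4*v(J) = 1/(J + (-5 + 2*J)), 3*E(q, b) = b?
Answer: 119/96 ≈ 1.2396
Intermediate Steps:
D = 15
E(q, b) = b/3
v(J) = ¾ - 1/(4*(-5 + 3*J)) (v(J) = ¾ - 1/(4*(J + (-5 + 2*J))) = ¾ - 1/(4*(-5 + 3*J)))
v(D)*E(7, -V(-5)) = ((-16 + 9*15)/(4*(-5 + 3*15)))*((-1*(-5))/3) = ((-16 + 135)/(4*(-5 + 45)))*((⅓)*5) = ((¼)*119/40)*(5/3) = ((¼)*(1/40)*119)*(5/3) = (119/160)*(5/3) = 119/96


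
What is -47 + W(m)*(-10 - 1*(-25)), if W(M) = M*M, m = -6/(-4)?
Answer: -53/4 ≈ -13.250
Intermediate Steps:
m = 3/2 (m = -6*(-1/4) = 3/2 ≈ 1.5000)
W(M) = M**2
-47 + W(m)*(-10 - 1*(-25)) = -47 + (3/2)**2*(-10 - 1*(-25)) = -47 + 9*(-10 + 25)/4 = -47 + (9/4)*15 = -47 + 135/4 = -53/4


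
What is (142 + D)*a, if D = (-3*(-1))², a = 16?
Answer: 2416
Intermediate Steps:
D = 9 (D = 3² = 9)
(142 + D)*a = (142 + 9)*16 = 151*16 = 2416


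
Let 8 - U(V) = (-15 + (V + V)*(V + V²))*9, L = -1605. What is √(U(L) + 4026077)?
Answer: 2*√18594755005 ≈ 2.7273e+5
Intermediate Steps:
U(V) = 143 - 18*V*(V + V²) (U(V) = 8 - (-15 + (V + V)*(V + V²))*9 = 8 - (-15 + (2*V)*(V + V²))*9 = 8 - (-15 + 2*V*(V + V²))*9 = 8 - (-135 + 18*V*(V + V²)) = 8 + (135 - 18*V*(V + V²)) = 143 - 18*V*(V + V²))
√(U(L) + 4026077) = √((143 - 18*(-1605)² - 18*(-1605)³) + 4026077) = √((143 - 18*2576025 - 18*(-4134520125)) + 4026077) = √((143 - 46368450 + 74421362250) + 4026077) = √(74374993943 + 4026077) = √74379020020 = 2*√18594755005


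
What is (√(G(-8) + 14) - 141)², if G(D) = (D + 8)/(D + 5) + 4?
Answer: 19899 - 846*√2 ≈ 18703.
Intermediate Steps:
G(D) = 4 + (8 + D)/(5 + D) (G(D) = (8 + D)/(5 + D) + 4 = 4 + (8 + D)/(5 + D))
(√(G(-8) + 14) - 141)² = (√((28 + 5*(-8))/(5 - 8) + 14) - 141)² = (√((28 - 40)/(-3) + 14) - 141)² = (√(-⅓*(-12) + 14) - 141)² = (√(4 + 14) - 141)² = (√18 - 141)² = (3*√2 - 141)² = (-141 + 3*√2)²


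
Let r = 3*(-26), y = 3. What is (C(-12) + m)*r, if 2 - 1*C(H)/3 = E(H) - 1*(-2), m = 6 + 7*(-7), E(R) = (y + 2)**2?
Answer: 9204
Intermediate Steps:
E(R) = 25 (E(R) = (3 + 2)**2 = 5**2 = 25)
r = -78
m = -43 (m = 6 - 49 = -43)
C(H) = -75 (C(H) = 6 - 3*(25 - 1*(-2)) = 6 - 3*(25 + 2) = 6 - 3*27 = 6 - 81 = -75)
(C(-12) + m)*r = (-75 - 43)*(-78) = -118*(-78) = 9204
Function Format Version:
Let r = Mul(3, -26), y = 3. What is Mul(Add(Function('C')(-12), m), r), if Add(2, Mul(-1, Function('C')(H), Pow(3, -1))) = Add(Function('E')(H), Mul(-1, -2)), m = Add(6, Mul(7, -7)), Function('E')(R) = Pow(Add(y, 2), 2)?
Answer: 9204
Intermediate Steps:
Function('E')(R) = 25 (Function('E')(R) = Pow(Add(3, 2), 2) = Pow(5, 2) = 25)
r = -78
m = -43 (m = Add(6, -49) = -43)
Function('C')(H) = -75 (Function('C')(H) = Add(6, Mul(-3, Add(25, Mul(-1, -2)))) = Add(6, Mul(-3, Add(25, 2))) = Add(6, Mul(-3, 27)) = Add(6, -81) = -75)
Mul(Add(Function('C')(-12), m), r) = Mul(Add(-75, -43), -78) = Mul(-118, -78) = 9204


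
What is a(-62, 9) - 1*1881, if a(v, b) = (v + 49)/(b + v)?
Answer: -99680/53 ≈ -1880.8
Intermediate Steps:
a(v, b) = (49 + v)/(b + v)
a(-62, 9) - 1*1881 = (49 - 62)/(9 - 62) - 1*1881 = -13/(-53) - 1881 = -1/53*(-13) - 1881 = 13/53 - 1881 = -99680/53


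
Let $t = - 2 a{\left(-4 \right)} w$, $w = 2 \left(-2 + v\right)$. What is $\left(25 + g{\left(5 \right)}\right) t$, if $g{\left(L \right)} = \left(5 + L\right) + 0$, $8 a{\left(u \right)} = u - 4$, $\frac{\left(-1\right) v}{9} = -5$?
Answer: $6020$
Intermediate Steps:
$v = 45$ ($v = \left(-9\right) \left(-5\right) = 45$)
$a{\left(u \right)} = - \frac{1}{2} + \frac{u}{8}$ ($a{\left(u \right)} = \frac{u - 4}{8} = \frac{-4 + u}{8} = - \frac{1}{2} + \frac{u}{8}$)
$g{\left(L \right)} = 5 + L$
$w = 86$ ($w = 2 \left(-2 + 45\right) = 2 \cdot 43 = 86$)
$t = 172$ ($t = - 2 \left(- \frac{1}{2} + \frac{1}{8} \left(-4\right)\right) 86 = - 2 \left(- \frac{1}{2} - \frac{1}{2}\right) 86 = \left(-2\right) \left(-1\right) 86 = 2 \cdot 86 = 172$)
$\left(25 + g{\left(5 \right)}\right) t = \left(25 + \left(5 + 5\right)\right) 172 = \left(25 + 10\right) 172 = 35 \cdot 172 = 6020$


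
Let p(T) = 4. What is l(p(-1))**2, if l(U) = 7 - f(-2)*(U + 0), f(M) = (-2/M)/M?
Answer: 81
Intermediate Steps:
f(M) = -2/M**2
l(U) = 7 + U/2 (l(U) = 7 - (-2/(-2)**2)*(U + 0) = 7 - (-2*1/4)*U = 7 - (-1)*U/2 = 7 + U/2)
l(p(-1))**2 = (7 + (1/2)*4)**2 = (7 + 2)**2 = 9**2 = 81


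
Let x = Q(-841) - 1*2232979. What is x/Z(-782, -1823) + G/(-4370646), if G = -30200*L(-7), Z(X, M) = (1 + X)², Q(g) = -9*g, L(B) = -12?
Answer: -150720139110/40392781891 ≈ -3.7314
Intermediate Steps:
x = -2225410 (x = -9*(-841) - 1*2232979 = 7569 - 2232979 = -2225410)
G = 362400 (G = -30200*(-12) = 362400)
x/Z(-782, -1823) + G/(-4370646) = -2225410/(1 - 782)² + 362400/(-4370646) = -2225410/((-781)²) + 362400*(-1/4370646) = -2225410/609961 - 60400/728441 = -2225410*1/609961 - 60400/728441 = -202310/55451 - 60400/728441 = -150720139110/40392781891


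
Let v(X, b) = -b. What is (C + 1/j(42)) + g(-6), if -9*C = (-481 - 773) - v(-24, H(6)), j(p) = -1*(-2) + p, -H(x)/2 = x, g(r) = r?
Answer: 17779/132 ≈ 134.69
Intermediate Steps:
H(x) = -2*x
j(p) = 2 + p
C = 422/3 (C = -((-481 - 773) - (-1)*(-2*6))/9 = -(-1254 - (-1)*(-12))/9 = -(-1254 - 1*12)/9 = -(-1254 - 12)/9 = -⅑*(-1266) = 422/3 ≈ 140.67)
(C + 1/j(42)) + g(-6) = (422/3 + 1/(2 + 42)) - 6 = (422/3 + 1/44) - 6 = 18571/132 - 6 = 17779/132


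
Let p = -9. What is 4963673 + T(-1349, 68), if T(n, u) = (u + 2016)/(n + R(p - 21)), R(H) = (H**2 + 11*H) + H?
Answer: 4015609373/809 ≈ 4.9637e+6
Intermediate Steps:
R(H) = H**2 + 12*H
T(n, u) = (2016 + u)/(540 + n) (T(n, u) = (u + 2016)/(n + (-9 - 21)*(12 + (-9 - 21))) = (2016 + u)/(n - 30*(12 - 30)) = (2016 + u)/(n - 30*(-18)) = (2016 + u)/(n + 540) = (2016 + u)/(540 + n))
4963673 + T(-1349, 68) = 4963673 + (2016 + 68)/(540 - 1349) = 4963673 + 2084/(-809) = 4963673 - 1/809*2084 = 4963673 - 2084/809 = 4015609373/809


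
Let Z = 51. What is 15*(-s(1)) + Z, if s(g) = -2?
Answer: 81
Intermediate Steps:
15*(-s(1)) + Z = 15*(-1*(-2)) + 51 = 15*2 + 51 = 30 + 51 = 81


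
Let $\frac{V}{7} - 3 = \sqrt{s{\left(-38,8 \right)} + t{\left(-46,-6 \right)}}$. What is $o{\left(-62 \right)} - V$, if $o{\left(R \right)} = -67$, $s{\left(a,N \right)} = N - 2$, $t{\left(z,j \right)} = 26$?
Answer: $-88 - 28 \sqrt{2} \approx -127.6$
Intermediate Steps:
$s{\left(a,N \right)} = -2 + N$
$V = 21 + 28 \sqrt{2}$ ($V = 21 + 7 \sqrt{\left(-2 + 8\right) + 26} = 21 + 7 \sqrt{6 + 26} = 21 + 7 \sqrt{32} = 21 + 7 \cdot 4 \sqrt{2} = 21 + 28 \sqrt{2} \approx 60.598$)
$o{\left(-62 \right)} - V = -67 - \left(21 + 28 \sqrt{2}\right) = -88 - 28 \sqrt{2}$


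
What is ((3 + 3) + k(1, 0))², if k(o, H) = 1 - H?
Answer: 49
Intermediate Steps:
((3 + 3) + k(1, 0))² = ((3 + 3) + (1 - 1*0))² = (6 + (1 + 0))² = (6 + 1)² = 7² = 49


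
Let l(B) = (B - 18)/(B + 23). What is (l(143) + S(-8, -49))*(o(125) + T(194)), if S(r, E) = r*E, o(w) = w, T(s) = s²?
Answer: 2461903917/166 ≈ 1.4831e+7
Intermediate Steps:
l(B) = (-18 + B)/(23 + B)
S(r, E) = E*r
(l(143) + S(-8, -49))*(o(125) + T(194)) = ((-18 + 143)/(23 + 143) - 49*(-8))*(125 + 194²) = (125/166 + 392)*(125 + 37636) = ((1/166)*125 + 392)*37761 = (125/166 + 392)*37761 = (65197/166)*37761 = 2461903917/166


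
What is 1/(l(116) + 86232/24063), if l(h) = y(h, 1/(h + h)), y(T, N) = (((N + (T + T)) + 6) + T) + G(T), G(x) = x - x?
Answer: 1860872/665425317 ≈ 0.0027965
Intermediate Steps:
G(x) = 0
y(T, N) = 6 + N + 3*T (y(T, N) = (((N + (T + T)) + 6) + T) + 0 = (((N + 2*T) + 6) + T) + 0 = ((6 + N + 2*T) + T) + 0 = (6 + N + 3*T) + 0 = 6 + N + 3*T)
l(h) = 6 + 1/(2*h) + 3*h (l(h) = 6 + 1/(h + h) + 3*h = 6 + 1/(2*h) + 3*h)
1/(l(116) + 86232/24063) = 1/((6 + (½)/116 + 3*116) + 86232/24063) = 1/((6 + (½)*(1/116) + 348) + 86232*(1/24063)) = 1/((6 + 1/232 + 348) + 28744/8021) = 1/(82129/232 + 28744/8021) = 1/(665425317/1860872) = 1860872/665425317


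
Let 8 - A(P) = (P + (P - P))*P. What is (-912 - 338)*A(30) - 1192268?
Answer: -77268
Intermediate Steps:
A(P) = 8 - P² (A(P) = 8 - (P + (P - P))*P = 8 - (P + 0)*P = 8 - P*P = 8 - P²)
(-912 - 338)*A(30) - 1192268 = (-912 - 338)*(8 - 1*30²) - 1192268 = -1250*(8 - 1*900) - 1192268 = -1250*(8 - 900) - 1192268 = -1250*(-892) - 1192268 = 1115000 - 1192268 = -77268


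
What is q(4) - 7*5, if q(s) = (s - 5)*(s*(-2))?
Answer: -27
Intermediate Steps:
q(s) = -2*s*(-5 + s) (q(s) = (-5 + s)*(-2*s) = -2*s*(-5 + s))
q(4) - 7*5 = 2*4*(5 - 1*4) - 7*5 = 2*4*(5 - 4) - 35 = 2*4*1 - 35 = 8 - 35 = -27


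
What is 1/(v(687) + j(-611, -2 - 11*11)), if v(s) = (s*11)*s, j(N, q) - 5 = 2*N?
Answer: 1/5190442 ≈ 1.9266e-7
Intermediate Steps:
j(N, q) = 5 + 2*N
v(s) = 11*s² (v(s) = (11*s)*s = 11*s²)
1/(v(687) + j(-611, -2 - 11*11)) = 1/(11*687² + (5 + 2*(-611))) = 1/(11*471969 + (5 - 1222)) = 1/(5191659 - 1217) = 1/5190442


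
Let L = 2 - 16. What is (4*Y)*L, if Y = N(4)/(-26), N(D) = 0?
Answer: 0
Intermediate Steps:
L = -14
Y = 0 (Y = 0/(-26) = 0*(-1/26) = 0)
(4*Y)*L = (4*0)*(-14) = 0*(-14) = 0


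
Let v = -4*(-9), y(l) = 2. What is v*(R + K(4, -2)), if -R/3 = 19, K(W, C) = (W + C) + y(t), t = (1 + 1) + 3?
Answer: -1908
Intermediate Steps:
t = 5 (t = 2 + 3 = 5)
K(W, C) = 2 + C + W (K(W, C) = (W + C) + 2 = (C + W) + 2 = 2 + C + W)
R = -57 (R = -3*19 = -57)
v = 36
v*(R + K(4, -2)) = 36*(-57 + (2 - 2 + 4)) = 36*(-57 + 4) = 36*(-53) = -1908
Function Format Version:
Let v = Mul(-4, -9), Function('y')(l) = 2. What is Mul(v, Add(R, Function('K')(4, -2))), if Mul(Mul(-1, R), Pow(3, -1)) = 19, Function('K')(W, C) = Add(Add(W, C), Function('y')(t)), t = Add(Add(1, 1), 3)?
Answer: -1908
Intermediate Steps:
t = 5 (t = Add(2, 3) = 5)
Function('K')(W, C) = Add(2, C, W) (Function('K')(W, C) = Add(Add(W, C), 2) = Add(Add(C, W), 2) = Add(2, C, W))
R = -57 (R = Mul(-3, 19) = -57)
v = 36
Mul(v, Add(R, Function('K')(4, -2))) = Mul(36, Add(-57, Add(2, -2, 4))) = Mul(36, Add(-57, 4)) = Mul(36, -53) = -1908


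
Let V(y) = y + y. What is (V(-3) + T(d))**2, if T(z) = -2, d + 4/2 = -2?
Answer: 64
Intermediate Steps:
V(y) = 2*y
d = -4 (d = -2 - 2 = -4)
(V(-3) + T(d))**2 = (2*(-3) - 2)**2 = (-6 - 2)**2 = (-8)**2 = 64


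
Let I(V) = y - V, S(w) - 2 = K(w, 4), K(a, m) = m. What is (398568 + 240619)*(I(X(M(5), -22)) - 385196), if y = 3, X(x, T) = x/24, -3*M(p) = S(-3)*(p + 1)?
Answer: -492420076995/2 ≈ -2.4621e+11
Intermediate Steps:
S(w) = 6 (S(w) = 2 + 4 = 6)
M(p) = -2 - 2*p (M(p) = -2*(p + 1) = -2*(1 + p) = -(6 + 6*p)/3 = -2 - 2*p)
X(x, T) = x/24 (X(x, T) = x*(1/24) = x/24)
I(V) = 3 - V
(398568 + 240619)*(I(X(M(5), -22)) - 385196) = (398568 + 240619)*((3 - (-2 - 2*5)/24) - 385196) = 639187*((3 - (-2 - 10)/24) - 385196) = 639187*((3 - (-12)/24) - 385196) = 639187*((3 - 1*(-½)) - 385196) = 639187*((3 + ½) - 385196) = 639187*(7/2 - 385196) = 639187*(-770385/2) = -492420076995/2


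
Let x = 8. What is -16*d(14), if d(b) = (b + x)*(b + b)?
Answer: -9856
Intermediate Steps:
d(b) = 2*b*(8 + b) (d(b) = (b + 8)*(b + b) = (8 + b)*(2*b) = 2*b*(8 + b))
-16*d(14) = -32*14*(8 + 14) = -32*14*22 = -16*616 = -9856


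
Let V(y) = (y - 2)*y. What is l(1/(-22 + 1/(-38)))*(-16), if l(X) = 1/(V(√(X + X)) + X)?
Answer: -2232*I/(-19*I + 2*√1767) ≈ 5.7084 - 25.259*I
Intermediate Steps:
V(y) = y*(-2 + y) (V(y) = (-2 + y)*y = y*(-2 + y))
l(X) = 1/(X + √2*√X*(-2 + √2*√X)) (l(X) = 1/(√(X + X)*(-2 + √(X + X)) + X) = 1/(√(2*X)*(-2 + √(2*X)) + X) = 1/((√2*√X)*(-2 + √2*√X) + X) = 1/(√2*√X*(-2 + √2*√X) + X) = 1/(X + √2*√X*(-2 + √2*√X)))
l(1/(-22 + 1/(-38)))*(-16) = -16/(3/(-22 + 1/(-38)) - 2*√2*√(1/(-22 + 1/(-38)))) = -16/(3/(-22 - 1/38) - 2*√2*√(1/(-22 - 1/38))) = -16/(3/(-837/38) - 2*√2*√(1/(-837/38))) = -16/(3*(-38/837) - 2*√2*√(-38/837)) = -16/(-38/279 - 2*√2*I*√3534/279) = -16/(-38/279 - 4*I*√1767/279)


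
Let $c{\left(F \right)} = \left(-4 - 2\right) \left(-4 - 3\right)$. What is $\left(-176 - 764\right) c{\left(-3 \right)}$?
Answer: $-39480$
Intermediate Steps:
$c{\left(F \right)} = 42$ ($c{\left(F \right)} = \left(-6\right) \left(-7\right) = 42$)
$\left(-176 - 764\right) c{\left(-3 \right)} = \left(-176 - 764\right) 42 = \left(-940\right) 42 = -39480$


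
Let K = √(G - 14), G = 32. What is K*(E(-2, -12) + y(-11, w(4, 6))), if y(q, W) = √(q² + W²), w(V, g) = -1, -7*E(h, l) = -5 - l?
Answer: 3*√2*(-1 + √122) ≈ 42.619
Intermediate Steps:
E(h, l) = 5/7 + l/7 (E(h, l) = -(-5 - l)/7 = 5/7 + l/7)
K = 3*√2 (K = √(32 - 14) = √18 = 3*√2 ≈ 4.2426)
y(q, W) = √(W² + q²)
K*(E(-2, -12) + y(-11, w(4, 6))) = (3*√2)*((5/7 + (⅐)*(-12)) + √((-1)² + (-11)²)) = (3*√2)*((5/7 - 12/7) + √(1 + 121)) = (3*√2)*(-1 + √122) = 3*√2*(-1 + √122)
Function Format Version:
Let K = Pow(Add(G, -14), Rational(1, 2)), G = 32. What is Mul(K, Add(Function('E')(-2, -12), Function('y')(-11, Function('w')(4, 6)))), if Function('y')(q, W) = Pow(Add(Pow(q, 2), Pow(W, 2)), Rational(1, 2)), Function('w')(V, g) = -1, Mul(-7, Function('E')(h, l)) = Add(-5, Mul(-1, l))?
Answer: Mul(3, Pow(2, Rational(1, 2)), Add(-1, Pow(122, Rational(1, 2)))) ≈ 42.619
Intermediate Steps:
Function('E')(h, l) = Add(Rational(5, 7), Mul(Rational(1, 7), l)) (Function('E')(h, l) = Mul(Rational(-1, 7), Add(-5, Mul(-1, l))) = Add(Rational(5, 7), Mul(Rational(1, 7), l)))
K = Mul(3, Pow(2, Rational(1, 2))) (K = Pow(Add(32, -14), Rational(1, 2)) = Pow(18, Rational(1, 2)) = Mul(3, Pow(2, Rational(1, 2))) ≈ 4.2426)
Function('y')(q, W) = Pow(Add(Pow(W, 2), Pow(q, 2)), Rational(1, 2))
Mul(K, Add(Function('E')(-2, -12), Function('y')(-11, Function('w')(4, 6)))) = Mul(Mul(3, Pow(2, Rational(1, 2))), Add(Add(Rational(5, 7), Mul(Rational(1, 7), -12)), Pow(Add(Pow(-1, 2), Pow(-11, 2)), Rational(1, 2)))) = Mul(Mul(3, Pow(2, Rational(1, 2))), Add(Add(Rational(5, 7), Rational(-12, 7)), Pow(Add(1, 121), Rational(1, 2)))) = Mul(Mul(3, Pow(2, Rational(1, 2))), Add(-1, Pow(122, Rational(1, 2)))) = Mul(3, Pow(2, Rational(1, 2)), Add(-1, Pow(122, Rational(1, 2))))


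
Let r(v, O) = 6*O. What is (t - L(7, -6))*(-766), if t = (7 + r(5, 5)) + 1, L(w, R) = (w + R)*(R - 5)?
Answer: -37534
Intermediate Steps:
L(w, R) = (-5 + R)*(R + w) (L(w, R) = (R + w)*(-5 + R) = (-5 + R)*(R + w))
t = 38 (t = (7 + 6*5) + 1 = (7 + 30) + 1 = 37 + 1 = 38)
(t - L(7, -6))*(-766) = (38 - ((-6)² - 5*(-6) - 5*7 - 6*7))*(-766) = (38 - (36 + 30 - 35 - 42))*(-766) = (38 - 1*(-11))*(-766) = (38 + 11)*(-766) = 49*(-766) = -37534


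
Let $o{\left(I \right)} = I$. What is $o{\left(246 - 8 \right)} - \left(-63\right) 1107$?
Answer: $69979$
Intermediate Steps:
$o{\left(246 - 8 \right)} - \left(-63\right) 1107 = \left(246 - 8\right) - \left(-63\right) 1107 = \left(246 - 8\right) - -69741 = 238 + 69741 = 69979$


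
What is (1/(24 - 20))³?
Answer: 1/64 ≈ 0.015625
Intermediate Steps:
(1/(24 - 20))³ = (1/4)³ = (¼)³ = 1/64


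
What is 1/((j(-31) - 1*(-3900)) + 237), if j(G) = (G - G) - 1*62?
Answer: 1/4075 ≈ 0.00024540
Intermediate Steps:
j(G) = -62 (j(G) = 0 - 62 = -62)
1/((j(-31) - 1*(-3900)) + 237) = 1/((-62 - 1*(-3900)) + 237) = 1/((-62 + 3900) + 237) = 1/(3838 + 237) = 1/4075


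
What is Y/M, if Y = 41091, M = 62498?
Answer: 41091/62498 ≈ 0.65748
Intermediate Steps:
Y/M = 41091/62498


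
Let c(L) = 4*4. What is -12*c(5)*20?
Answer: -3840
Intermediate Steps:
c(L) = 16
-12*c(5)*20 = -12*16*20 = -192*20 = -3840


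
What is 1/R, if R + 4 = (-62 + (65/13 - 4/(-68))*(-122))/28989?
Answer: -492813/1982798 ≈ -0.24854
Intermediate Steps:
R = -1982798/492813 (R = -4 + (-62 + (65/13 - 4/(-68))*(-122))/28989 = -4 + (-62 + (65*(1/13) - 4*(-1/68))*(-122))*(1/28989) = -4 + (-62 + (5 + 1/17)*(-122))*(1/28989) = -4 + (-62 + (86/17)*(-122))*(1/28989) = -4 + (-62 - 10492/17)*(1/28989) = -4 - 11546/17*1/28989 = -4 - 11546/492813 = -1982798/492813 ≈ -4.0234)
1/R = 1/(-1982798/492813) = -492813/1982798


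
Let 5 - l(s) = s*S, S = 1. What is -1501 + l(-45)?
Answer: -1451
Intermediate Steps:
l(s) = 5 - s
-1501 + l(-45) = -1501 + (5 - 1*(-45)) = -1501 + (5 + 45) = -1501 + 50 = -1451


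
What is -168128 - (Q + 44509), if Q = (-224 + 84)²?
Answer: -232237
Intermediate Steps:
Q = 19600 (Q = (-140)² = 19600)
-168128 - (Q + 44509) = -168128 - (19600 + 44509) = -168128 - 1*64109 = -168128 - 64109 = -232237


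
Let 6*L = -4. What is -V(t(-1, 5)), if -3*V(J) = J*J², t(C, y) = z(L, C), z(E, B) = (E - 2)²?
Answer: 262144/2187 ≈ 119.86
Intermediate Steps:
L = -⅔ (L = (⅙)*(-4) = -⅔ ≈ -0.66667)
z(E, B) = (-2 + E)²
t(C, y) = 64/9 (t(C, y) = (-2 - ⅔)² = (-8/3)² = 64/9)
V(J) = -J³/3 (V(J) = -J*J²/3 = -J³/3)
-V(t(-1, 5)) = -(-1)*(64/9)³/3 = -(-1)*262144/(3*729) = -1*(-262144/2187) = 262144/2187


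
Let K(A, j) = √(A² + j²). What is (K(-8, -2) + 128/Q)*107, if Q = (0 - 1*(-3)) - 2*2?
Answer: -13696 + 214*√17 ≈ -12814.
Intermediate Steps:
Q = -1 (Q = (0 + 3) - 4 = 3 - 4 = -1)
(K(-8, -2) + 128/Q)*107 = (√((-8)² + (-2)²) + 128/(-1))*107 = (√(64 + 4) + 128*(-1))*107 = (√68 - 128)*107 = (2*√17 - 128)*107 = (-128 + 2*√17)*107 = -13696 + 214*√17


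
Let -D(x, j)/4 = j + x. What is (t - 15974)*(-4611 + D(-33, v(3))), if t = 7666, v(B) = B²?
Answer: 37510620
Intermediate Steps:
D(x, j) = -4*j - 4*x (D(x, j) = -4*(j + x) = -4*j - 4*x)
(t - 15974)*(-4611 + D(-33, v(3))) = (7666 - 15974)*(-4611 + (-4*3² - 4*(-33))) = -8308*(-4611 + (-4*9 + 132)) = -8308*(-4611 + (-36 + 132)) = -8308*(-4611 + 96) = -8308*(-4515) = 37510620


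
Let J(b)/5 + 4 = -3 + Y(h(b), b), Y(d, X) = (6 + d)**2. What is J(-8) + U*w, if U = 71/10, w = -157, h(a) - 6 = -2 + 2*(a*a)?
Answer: 940703/10 ≈ 94070.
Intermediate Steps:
h(a) = 4 + 2*a**2 (h(a) = 6 + (-2 + 2*(a*a)) = 6 + (-2 + 2*a**2) = 4 + 2*a**2)
U = 71/10 (U = 71*(1/10) = 71/10 ≈ 7.1000)
J(b) = -35 + 5*(10 + 2*b**2)**2 (J(b) = -20 + 5*(-3 + (6 + (4 + 2*b**2))**2) = -20 + 5*(-3 + (10 + 2*b**2)**2) = -20 + (-15 + 5*(10 + 2*b**2)**2) = -35 + 5*(10 + 2*b**2)**2)
J(-8) + U*w = (-35 + 20*(5 + (-8)**2)**2) + (71/10)*(-157) = (-35 + 20*(5 + 64)**2) - 11147/10 = (-35 + 20*69**2) - 11147/10 = (-35 + 20*4761) - 11147/10 = (-35 + 95220) - 11147/10 = 95185 - 11147/10 = 940703/10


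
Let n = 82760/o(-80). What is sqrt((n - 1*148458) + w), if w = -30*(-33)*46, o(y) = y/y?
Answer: I*sqrt(20158) ≈ 141.98*I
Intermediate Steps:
o(y) = 1
w = 45540 (w = 990*46 = 45540)
n = 82760 (n = 82760/1 = 82760*1 = 82760)
sqrt((n - 1*148458) + w) = sqrt((82760 - 1*148458) + 45540) = sqrt((82760 - 148458) + 45540) = sqrt(-65698 + 45540) = sqrt(-20158) = I*sqrt(20158)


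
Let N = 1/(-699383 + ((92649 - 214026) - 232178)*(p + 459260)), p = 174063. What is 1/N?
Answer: -223915212648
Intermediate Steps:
N = -1/223915212648 (N = 1/(-699383 + ((92649 - 214026) - 232178)*(174063 + 459260)) = 1/(-699383 + (-121377 - 232178)*633323) = 1/(-699383 - 353555*633323) = 1/(-699383 - 223914513265) = 1/(-223915212648) = -1/223915212648 ≈ -4.4660e-12)
1/N = 1/(-1/223915212648) = -223915212648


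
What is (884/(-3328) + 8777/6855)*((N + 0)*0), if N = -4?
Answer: 0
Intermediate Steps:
(884/(-3328) + 8777/6855)*((N + 0)*0) = (884/(-3328) + 8777/6855)*((-4 + 0)*0) = (884*(-1/3328) + 8777*(1/6855))*(-4*0) = (-17/64 + 8777/6855)*0 = (445193/438720)*0 = 0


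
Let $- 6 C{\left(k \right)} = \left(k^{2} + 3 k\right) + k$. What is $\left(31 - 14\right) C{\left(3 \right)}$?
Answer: $- \frac{119}{2} \approx -59.5$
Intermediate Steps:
$C{\left(k \right)} = - \frac{2 k}{3} - \frac{k^{2}}{6}$ ($C{\left(k \right)} = - \frac{\left(k^{2} + 3 k\right) + k}{6} = - \frac{k^{2} + 4 k}{6} = - \frac{2 k}{3} - \frac{k^{2}}{6}$)
$\left(31 - 14\right) C{\left(3 \right)} = \left(31 - 14\right) \left(\left(- \frac{1}{6}\right) 3 \left(4 + 3\right)\right) = 17 \left(\left(- \frac{1}{6}\right) 3 \cdot 7\right) = 17 \left(- \frac{7}{2}\right) = - \frac{119}{2}$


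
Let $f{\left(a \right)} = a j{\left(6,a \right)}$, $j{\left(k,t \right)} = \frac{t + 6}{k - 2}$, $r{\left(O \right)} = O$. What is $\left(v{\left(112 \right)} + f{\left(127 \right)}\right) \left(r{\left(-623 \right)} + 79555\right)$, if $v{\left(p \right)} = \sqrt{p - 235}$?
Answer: $333310103 + 78932 i \sqrt{123} \approx 3.3331 \cdot 10^{8} + 8.754 \cdot 10^{5} i$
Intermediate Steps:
$j{\left(k,t \right)} = \frac{6 + t}{-2 + k}$
$f{\left(a \right)} = a \left(\frac{3}{2} + \frac{a}{4}\right)$ ($f{\left(a \right)} = a \frac{6 + a}{-2 + 6} = a \frac{6 + a}{4} = a \left(\frac{3}{2} + \frac{a}{4}\right)$)
$v{\left(p \right)} = \sqrt{-235 + p}$
$\left(v{\left(112 \right)} + f{\left(127 \right)}\right) \left(r{\left(-623 \right)} + 79555\right) = \left(\sqrt{-235 + 112} + \frac{1}{4} \cdot 127 \left(6 + 127\right)\right) \left(-623 + 79555\right) = \left(\sqrt{-123} + \frac{1}{4} \cdot 127 \cdot 133\right) 78932 = \left(i \sqrt{123} + \frac{16891}{4}\right) 78932 = \left(\frac{16891}{4} + i \sqrt{123}\right) 78932 = 333310103 + 78932 i \sqrt{123}$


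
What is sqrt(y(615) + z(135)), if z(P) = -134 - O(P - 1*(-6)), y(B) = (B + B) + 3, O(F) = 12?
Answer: sqrt(1087) ≈ 32.970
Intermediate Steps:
y(B) = 3 + 2*B (y(B) = 2*B + 3 = 3 + 2*B)
z(P) = -146 (z(P) = -134 - 1*12 = -134 - 12 = -146)
sqrt(y(615) + z(135)) = sqrt((3 + 2*615) - 146) = sqrt((3 + 1230) - 146) = sqrt(1233 - 146) = sqrt(1087)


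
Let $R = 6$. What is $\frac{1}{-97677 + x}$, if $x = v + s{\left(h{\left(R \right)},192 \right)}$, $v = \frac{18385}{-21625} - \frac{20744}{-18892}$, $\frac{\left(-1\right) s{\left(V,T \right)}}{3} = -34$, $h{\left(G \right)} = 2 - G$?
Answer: $- \frac{20426975}{1993157022646} \approx -1.0249 \cdot 10^{-5}$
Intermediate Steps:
$s{\left(V,T \right)} = 102$ ($s{\left(V,T \right)} = \left(-3\right) \left(-34\right) = 102$)
$v = \frac{5062979}{20426975}$ ($v = 18385 \left(- \frac{1}{21625}\right) - - \frac{5186}{4723} = - \frac{3677}{4325} + \frac{5186}{4723} = \frac{5062979}{20426975} \approx 0.24786$)
$x = \frac{2088614429}{20426975}$ ($x = \frac{5062979}{20426975} + 102 = \frac{2088614429}{20426975} \approx 102.25$)
$\frac{1}{-97677 + x} = \frac{1}{-97677 + \frac{2088614429}{20426975}} = \frac{1}{- \frac{1993157022646}{20426975}} = - \frac{20426975}{1993157022646}$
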